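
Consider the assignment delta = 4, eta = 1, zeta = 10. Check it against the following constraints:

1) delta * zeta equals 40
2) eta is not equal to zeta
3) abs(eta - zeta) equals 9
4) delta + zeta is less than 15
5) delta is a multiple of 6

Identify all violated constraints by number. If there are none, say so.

1) delta * zeta = 4 * 10 = 40 — satisfied.
2) eta = 1, zeta = 10; distinct — satisfied.
3) abs(1 - 10) = 9 — satisfied.
4) delta + zeta = 4 + 10 = 14; 14 < 15 — satisfied.
5) 4 = 6*0 + 4, so 6 does not divide 4 — violated.

Constraint 5 does not hold.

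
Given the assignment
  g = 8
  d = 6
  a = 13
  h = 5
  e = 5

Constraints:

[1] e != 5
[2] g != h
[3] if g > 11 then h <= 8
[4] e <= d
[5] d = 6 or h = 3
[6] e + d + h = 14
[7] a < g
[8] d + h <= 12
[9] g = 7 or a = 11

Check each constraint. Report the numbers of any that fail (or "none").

[1] e = 5, but 5 is required to differ  ✘
[2] g = 8, h = 5; distinct  ✔
[3] g = 8, not > 11; antecedent false, conditional vacuously true  ✔
[4] e = 5, d = 6; 5 ≤ 6  ✔
[5] d = 6 = 6 (first disjunct)  ✔
[6] e + d + h = 5 + 6 + 5 = 16, not 14  ✘
[7] a = 13, g = 8; 13 ≥ 8 (want <)  ✘
[8] d + h = 6 + 5 = 11; 11 ≤ 12  ✔
[9] g = 8 ≠ 7 and a = 13 ≠ 11; both disjuncts false  ✘

Constraints 1, 6, 7, and 9 are violated.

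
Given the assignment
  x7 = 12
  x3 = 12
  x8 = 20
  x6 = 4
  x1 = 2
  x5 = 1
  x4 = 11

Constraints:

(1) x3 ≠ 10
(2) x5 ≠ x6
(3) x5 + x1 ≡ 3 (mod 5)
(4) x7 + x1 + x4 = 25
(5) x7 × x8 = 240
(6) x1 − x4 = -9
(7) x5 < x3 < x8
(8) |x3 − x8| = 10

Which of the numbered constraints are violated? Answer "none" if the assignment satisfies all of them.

The assignment fails constraint 8.

(1) x3 = 12, and 12 ≠ 10  true
(2) x5 = 1, x6 = 4; distinct  true
(3) x5 + x1 = 3; 3 mod 5 = 3  true
(4) x7 + x1 + x4 = 12 + 2 + 11 = 25  true
(5) x7 × x8 = 12 × 20 = 240  true
(6) x1 − x4 = 2 − 11 = -9  true
(7) values 1 < 12 < 20  true
(8) |12 − 20| = 8, not 10  false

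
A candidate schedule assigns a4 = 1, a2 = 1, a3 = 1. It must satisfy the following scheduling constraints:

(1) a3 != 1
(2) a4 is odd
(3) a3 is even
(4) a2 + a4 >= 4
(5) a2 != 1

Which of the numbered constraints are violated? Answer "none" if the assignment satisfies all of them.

(1) a3 = 1, but 1 is required to differ  no
(2) a4 = 1 is odd  yes
(3) a3 = 1 is odd  no
(4) a2 + a4 = 1 + 1 = 2; 2 < 4, bound 4 not met  no
(5) a2 = 1, but 1 is required to differ  no

Constraints 1, 3, 4, and 5 do not hold.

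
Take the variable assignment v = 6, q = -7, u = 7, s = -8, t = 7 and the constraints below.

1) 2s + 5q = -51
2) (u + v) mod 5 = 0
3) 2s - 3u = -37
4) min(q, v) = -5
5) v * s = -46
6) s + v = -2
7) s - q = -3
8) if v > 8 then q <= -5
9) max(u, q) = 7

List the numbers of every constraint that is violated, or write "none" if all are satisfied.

Constraints 2, 4, 5, 7 do not hold.

1) 2s + 5q = 2(-8) + 5(-7) = -51  holds
2) u + v = 13; 13 mod 5 = 3, not 0  fails
3) 2s - 3u = 2(-8) - 3(7) = -37  holds
4) min(-7, 6) = -7, not -5  fails
5) v * s = 6 * (-8) = -48, not -46  fails
6) s + v = -8 + 6 = -2  holds
7) s - q = -8 - (-7) = -1, not -3  fails
8) v = 6, not > 8; antecedent false, conditional vacuously true  holds
9) max(7, -7) = 7  holds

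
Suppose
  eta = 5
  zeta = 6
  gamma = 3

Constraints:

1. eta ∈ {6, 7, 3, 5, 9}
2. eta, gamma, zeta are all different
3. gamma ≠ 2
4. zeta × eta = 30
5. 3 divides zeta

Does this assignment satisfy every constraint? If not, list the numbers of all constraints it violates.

1. eta = 5 is in {6, 7, 3, 5, 9}  yes
2. values 5, 3, 6 are pairwise distinct  yes
3. gamma = 3, and 3 ≠ 2  yes
4. zeta × eta = 6 × 5 = 30  yes
5. 6 / 3 = 2, so 3 divides 6  yes

All constraints are satisfied.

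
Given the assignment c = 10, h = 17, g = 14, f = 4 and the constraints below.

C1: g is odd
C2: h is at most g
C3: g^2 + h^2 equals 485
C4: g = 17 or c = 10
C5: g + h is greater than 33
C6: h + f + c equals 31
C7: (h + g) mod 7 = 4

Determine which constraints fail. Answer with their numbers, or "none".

Violated: 1, 2, 5, and 7.

C1: g = 14 is even  FAIL
C2: h = 17, g = 14; 17 > 14 (want ≤)  FAIL
C3: g^2 + h^2 = 14^2 + 17^2 = 196 + 289 = 485  OK
C4: g = 14 ≠ 17, but c = 10 = 10 (second disjunct)  OK
C5: g + h = 14 + 17 = 31; 31 ≤ 33, bound 33 not met  FAIL
C6: h + f + c = 17 + 4 + 10 = 31  OK
C7: h + g = 31; 31 mod 7 = 3, not 4  FAIL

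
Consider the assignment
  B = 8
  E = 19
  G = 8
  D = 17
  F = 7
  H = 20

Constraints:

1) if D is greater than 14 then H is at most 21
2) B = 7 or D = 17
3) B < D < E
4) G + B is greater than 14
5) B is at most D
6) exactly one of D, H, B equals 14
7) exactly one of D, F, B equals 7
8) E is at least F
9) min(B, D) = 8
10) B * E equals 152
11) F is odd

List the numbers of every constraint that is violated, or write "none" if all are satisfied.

1) D = 17 > 14, so we need H ≤ 21; H = 20 ≤ 21  OK
2) B = 8 ≠ 7, but D = 17 = 17 (second disjunct)  OK
3) values 8 < 17 < 19  OK
4) G + B = 8 + 8 = 16; 16 > 14  OK
5) B = 8, D = 17; 8 ≤ 17  OK
6) D=17, H=20, B=8; 0 of them equal 14, not exactly one  FAIL
7) D=17, F=7, B=8; 1 of them equals 7  OK
8) E = 19, F = 7; 19 ≥ 7  OK
9) min(8, 17) = 8  OK
10) B * E = 8 * 19 = 152  OK
11) F = 7 is odd  OK

The assignment fails constraint 6.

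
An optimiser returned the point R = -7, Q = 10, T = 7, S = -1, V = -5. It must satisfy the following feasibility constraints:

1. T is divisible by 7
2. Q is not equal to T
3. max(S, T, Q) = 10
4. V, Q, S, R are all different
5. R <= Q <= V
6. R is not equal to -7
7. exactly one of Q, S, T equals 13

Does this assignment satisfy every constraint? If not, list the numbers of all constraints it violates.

Constraints 5, 6, and 7 do not hold.

1. 7 / 7 = 1, so 7 divides 7 — satisfied.
2. Q = 10, T = 7; distinct — satisfied.
3. max(-1, 7, 10) = 10 — satisfied.
4. values -5, 10, -1, -7 are pairwise distinct — satisfied.
5. values -7, 10, -5; Q = 10 is not <= V = -5 — violated.
6. R = -7, but -7 is required to differ — violated.
7. Q=10, S=-1, T=7; 0 of them equal 13, not exactly one — violated.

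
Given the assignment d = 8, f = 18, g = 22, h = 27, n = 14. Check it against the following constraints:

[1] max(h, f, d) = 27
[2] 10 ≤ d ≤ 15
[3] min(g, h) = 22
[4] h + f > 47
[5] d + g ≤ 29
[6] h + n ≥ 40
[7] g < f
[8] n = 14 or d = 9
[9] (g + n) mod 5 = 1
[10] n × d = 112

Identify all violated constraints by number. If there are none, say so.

[1] max(27, 18, 8) = 27 — holds.
[2] d = 8 is outside [10, 15] — fails.
[3] min(22, 27) = 22 — holds.
[4] h + f = 27 + 18 = 45; 45 ≤ 47, bound 47 not met — fails.
[5] d + g = 8 + 22 = 30; 30 > 29, bound 29 not met — fails.
[6] h + n = 27 + 14 = 41; 41 ≥ 40 — holds.
[7] g = 22, f = 18; 22 ≥ 18 (want <) — fails.
[8] n = 14 = 14 (first disjunct) — holds.
[9] g + n = 36; 36 mod 5 = 1 — holds.
[10] n × d = 14 × 8 = 112 — holds.

Violated: 2, 4, 5, and 7.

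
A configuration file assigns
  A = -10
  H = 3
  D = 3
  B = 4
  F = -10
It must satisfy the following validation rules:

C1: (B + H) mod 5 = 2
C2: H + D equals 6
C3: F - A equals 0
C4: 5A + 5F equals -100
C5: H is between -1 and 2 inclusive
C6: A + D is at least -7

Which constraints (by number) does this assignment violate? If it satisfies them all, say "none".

C1: B + H = 7; 7 mod 5 = 2  ✓
C2: H + D = 3 + 3 = 6  ✓
C3: F - A = -10 - (-10) = 0  ✓
C4: 5A + 5F = 5(-10) + 5(-10) = -100  ✓
C5: H = 3 is outside [-1, 2]  ✗
C6: A + D = -10 + 3 = -7; -7 ≥ -7  ✓

The assignment fails constraint 5.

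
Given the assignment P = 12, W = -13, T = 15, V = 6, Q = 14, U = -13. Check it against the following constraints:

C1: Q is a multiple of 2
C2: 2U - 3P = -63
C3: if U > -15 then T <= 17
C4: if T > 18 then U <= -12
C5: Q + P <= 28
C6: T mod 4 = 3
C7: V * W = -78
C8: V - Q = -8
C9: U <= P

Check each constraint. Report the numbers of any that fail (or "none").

No — constraint 2 is not satisfied.

C1: 14 / 2 = 7, so 2 divides 14 — satisfied.
C2: 2U - 3P = 2(-13) - 3(12) = -62, not -63 — violated.
C3: U = -13 > -15, so we need T ≤ 17; T = 15 ≤ 17 — satisfied.
C4: T = 15, not > 18; antecedent false, conditional vacuously true — satisfied.
C5: Q + P = 14 + 12 = 26; 26 ≤ 28 — satisfied.
C6: 15 mod 4 = 3 — satisfied.
C7: V * W = 6 * (-13) = -78 — satisfied.
C8: V - Q = 6 - 14 = -8 — satisfied.
C9: U = -13, P = 12; -13 ≤ 12 — satisfied.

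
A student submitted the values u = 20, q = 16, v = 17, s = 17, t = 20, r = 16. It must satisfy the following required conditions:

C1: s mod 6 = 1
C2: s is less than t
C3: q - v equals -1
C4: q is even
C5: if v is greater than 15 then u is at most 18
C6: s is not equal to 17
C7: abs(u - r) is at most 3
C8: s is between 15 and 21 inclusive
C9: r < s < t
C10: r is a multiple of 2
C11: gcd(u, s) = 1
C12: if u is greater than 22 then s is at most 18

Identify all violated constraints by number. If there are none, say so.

Constraints 1, 5, 6, and 7 do not hold.

C1: 17 mod 6 = 5, not 1  FAIL
C2: s = 17, t = 20; 17 < 20  OK
C3: q - v = 16 - 17 = -1  OK
C4: q = 16 is even  OK
C5: v = 17 > 15, so we need u ≤ 18; but u = 20 > 18  FAIL
C6: s = 17, but 17 is required to differ  FAIL
C7: abs(20 - 16) = 4; 4 > 3, exceeds bound 3  FAIL
C8: s = 17 lies in [15, 21]  OK
C9: values 16 < 17 < 20  OK
C10: 16 / 2 = 8, so 2 divides 16  OK
C11: gcd(20, 17) = 1  OK
C12: u = 20, not > 22; antecedent false, conditional vacuously true  OK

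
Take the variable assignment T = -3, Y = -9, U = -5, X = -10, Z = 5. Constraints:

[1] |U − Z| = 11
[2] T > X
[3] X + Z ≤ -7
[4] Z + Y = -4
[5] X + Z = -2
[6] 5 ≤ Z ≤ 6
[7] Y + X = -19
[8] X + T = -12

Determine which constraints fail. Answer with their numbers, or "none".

Violated: 1, 3, 5, and 8.

[1] |-5 − 5| = 10, not 11 — does not hold.
[2] T = -3, X = -10; -3 > -10 — holds.
[3] X + Z = -10 + 5 = -5; -5 > -7, bound -7 not met — does not hold.
[4] Z + Y = 5 + (-9) = -4 — holds.
[5] X + Z = -10 + 5 = -5, not -2 — does not hold.
[6] Z = 5 lies in [5, 6] — holds.
[7] Y + X = -9 + (-10) = -19 — holds.
[8] X + T = -10 + (-3) = -13, not -12 — does not hold.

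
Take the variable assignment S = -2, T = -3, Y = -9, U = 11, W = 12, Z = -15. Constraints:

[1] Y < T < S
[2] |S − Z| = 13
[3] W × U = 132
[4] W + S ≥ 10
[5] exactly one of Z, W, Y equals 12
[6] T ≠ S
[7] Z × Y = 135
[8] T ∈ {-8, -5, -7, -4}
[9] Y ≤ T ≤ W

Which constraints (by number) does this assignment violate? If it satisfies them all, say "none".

No — constraint 8 is not satisfied.

[1] values -9 < -3 < -2 — holds.
[2] |-2 − (-15)| = 13 — holds.
[3] W × U = 12 × 11 = 132 — holds.
[4] W + S = 12 + (-2) = 10; 10 ≥ 10 — holds.
[5] Z=-15, W=12, Y=-9; 1 of them equals 12 — holds.
[6] T = -3, S = -2; distinct — holds.
[7] Z × Y = -15 × (-9) = 135 — holds.
[8] T = -3 is not in {-8, -5, -7, -4} — does not hold.
[9] values -9 ≤ -3 ≤ 12 — holds.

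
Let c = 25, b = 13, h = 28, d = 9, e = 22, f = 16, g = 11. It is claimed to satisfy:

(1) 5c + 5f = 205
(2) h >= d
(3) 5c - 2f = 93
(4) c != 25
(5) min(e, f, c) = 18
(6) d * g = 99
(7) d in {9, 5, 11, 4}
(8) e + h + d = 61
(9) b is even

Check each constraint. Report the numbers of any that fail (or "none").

Constraints 4, 5, 8, 9 are violated.

(1) 5c + 5f = 5(25) + 5(16) = 205  ✓
(2) h = 28, d = 9; 28 ≥ 9  ✓
(3) 5c - 2f = 5(25) - 2(16) = 93  ✓
(4) c = 25, but 25 is required to differ  ✗
(5) min(22, 16, 25) = 16, not 18  ✗
(6) d * g = 9 * 11 = 99  ✓
(7) d = 9 is in {9, 5, 11, 4}  ✓
(8) e + h + d = 22 + 28 + 9 = 59, not 61  ✗
(9) b = 13 is odd  ✗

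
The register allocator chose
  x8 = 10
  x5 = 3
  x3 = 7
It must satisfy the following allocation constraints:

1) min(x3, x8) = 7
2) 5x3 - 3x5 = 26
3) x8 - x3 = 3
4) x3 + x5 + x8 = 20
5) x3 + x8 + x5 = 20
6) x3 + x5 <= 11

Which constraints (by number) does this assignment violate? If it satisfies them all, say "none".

All constraints are satisfied.

1) min(7, 10) = 7 — OK.
2) 5x3 - 3x5 = 5(7) - 3(3) = 26 — OK.
3) x8 - x3 = 10 - 7 = 3 — OK.
4) x3 + x5 + x8 = 7 + 3 + 10 = 20 — OK.
5) x3 + x8 + x5 = 7 + 10 + 3 = 20 — OK.
6) x3 + x5 = 7 + 3 = 10; 10 ≤ 11 — OK.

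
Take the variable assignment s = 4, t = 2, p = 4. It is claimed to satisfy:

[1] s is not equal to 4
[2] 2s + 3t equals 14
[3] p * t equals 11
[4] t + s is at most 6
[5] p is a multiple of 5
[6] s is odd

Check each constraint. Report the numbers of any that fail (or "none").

The assignment fails constraints 1, 3, 5, and 6.

[1] s = 4, but 4 is required to differ — violated.
[2] 2s + 3t = 2(4) + 3(2) = 14 — OK.
[3] p * t = 4 * 2 = 8, not 11 — violated.
[4] t + s = 2 + 4 = 6; 6 ≤ 6 — OK.
[5] 4 = 5*0 + 4, so 5 does not divide 4 — violated.
[6] s = 4 is even — violated.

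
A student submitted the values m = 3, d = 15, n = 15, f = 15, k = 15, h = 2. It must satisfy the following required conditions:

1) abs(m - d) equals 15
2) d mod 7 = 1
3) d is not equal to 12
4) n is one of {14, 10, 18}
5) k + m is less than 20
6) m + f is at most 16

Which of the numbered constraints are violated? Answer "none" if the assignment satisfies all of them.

1) abs(3 - 15) = 12, not 15  ✘
2) 15 mod 7 = 1  ✔
3) d = 15, and 15 ≠ 12  ✔
4) n = 15 is not in {14, 10, 18}  ✘
5) k + m = 15 + 3 = 18; 18 < 20  ✔
6) m + f = 3 + 15 = 18; 18 > 16, bound 16 not met  ✘

The assignment fails constraints 1, 4, and 6.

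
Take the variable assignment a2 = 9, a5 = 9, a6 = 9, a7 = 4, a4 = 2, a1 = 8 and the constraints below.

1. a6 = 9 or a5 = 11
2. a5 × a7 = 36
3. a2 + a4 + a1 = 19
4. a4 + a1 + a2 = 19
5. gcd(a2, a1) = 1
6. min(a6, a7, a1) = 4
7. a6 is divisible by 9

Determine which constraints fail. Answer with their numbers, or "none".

Yes — all constraints hold.

1. a6 = 9 = 9 (first disjunct) — holds.
2. a5 × a7 = 9 × 4 = 36 — holds.
3. a2 + a4 + a1 = 9 + 2 + 8 = 19 — holds.
4. a4 + a1 + a2 = 2 + 8 + 9 = 19 — holds.
5. gcd(9, 8) = 1 — holds.
6. min(9, 4, 8) = 4 — holds.
7. 9 / 9 = 1, so 9 divides 9 — holds.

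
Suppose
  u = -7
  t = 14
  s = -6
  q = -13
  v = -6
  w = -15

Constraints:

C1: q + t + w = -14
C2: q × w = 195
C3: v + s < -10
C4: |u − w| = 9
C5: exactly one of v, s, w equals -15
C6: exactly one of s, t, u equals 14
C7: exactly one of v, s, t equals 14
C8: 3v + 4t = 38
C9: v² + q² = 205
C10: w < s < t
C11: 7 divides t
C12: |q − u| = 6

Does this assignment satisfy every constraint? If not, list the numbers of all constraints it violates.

Violated: 4.

C1: q + t + w = -13 + 14 + (-15) = -14 — holds.
C2: q × w = -13 × (-15) = 195 — holds.
C3: v + s = -6 + (-6) = -12; -12 < -10 — holds.
C4: |-7 − (-15)| = 8, not 9 — does not hold.
C5: v=-6, s=-6, w=-15; 1 of them equals -15 — holds.
C6: s=-6, t=14, u=-7; 1 of them equals 14 — holds.
C7: v=-6, s=-6, t=14; 1 of them equals 14 — holds.
C8: 3v + 4t = 3(-6) + 4(14) = 38 — holds.
C9: v² + q² = (-6)² + (-13)² = 36 + 169 = 205 — holds.
C10: values -15 < -6 < 14 — holds.
C11: 14 / 7 = 2, so 7 divides 14 — holds.
C12: |-13 − (-7)| = 6 — holds.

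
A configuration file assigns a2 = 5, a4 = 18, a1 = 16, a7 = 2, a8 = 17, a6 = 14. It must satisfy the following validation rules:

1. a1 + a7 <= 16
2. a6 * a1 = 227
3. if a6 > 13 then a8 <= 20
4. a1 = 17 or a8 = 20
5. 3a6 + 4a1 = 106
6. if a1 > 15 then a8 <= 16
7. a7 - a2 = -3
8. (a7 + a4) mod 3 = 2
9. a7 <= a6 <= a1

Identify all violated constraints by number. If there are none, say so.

Constraints 1, 2, 4, and 6 do not hold.

1. a1 + a7 = 16 + 2 = 18; 18 > 16, bound 16 not met  no
2. a6 * a1 = 14 * 16 = 224, not 227  no
3. a6 = 14 > 13, so we need a8 ≤ 20; a8 = 17 ≤ 20  yes
4. a1 = 16 ≠ 17 and a8 = 17 ≠ 20; both disjuncts false  no
5. 3a6 + 4a1 = 3(14) + 4(16) = 106  yes
6. a1 = 16 > 15, so we need a8 ≤ 16; but a8 = 17 > 16  no
7. a7 - a2 = 2 - 5 = -3  yes
8. a7 + a4 = 20; 20 mod 3 = 2  yes
9. values 2 <= 14 <= 16  yes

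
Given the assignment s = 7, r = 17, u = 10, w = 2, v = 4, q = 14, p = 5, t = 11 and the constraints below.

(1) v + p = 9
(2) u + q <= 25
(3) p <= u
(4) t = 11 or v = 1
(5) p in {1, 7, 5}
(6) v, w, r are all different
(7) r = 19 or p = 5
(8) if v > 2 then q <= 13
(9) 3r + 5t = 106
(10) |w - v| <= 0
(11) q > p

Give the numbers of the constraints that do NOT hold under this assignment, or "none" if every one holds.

(1) v + p = 4 + 5 = 9 — OK.
(2) u + q = 10 + 14 = 24; 24 ≤ 25 — OK.
(3) p = 5, u = 10; 5 ≤ 10 — OK.
(4) t = 11 = 11 (first disjunct) — OK.
(5) p = 5 is in {1, 7, 5} — OK.
(6) values 4, 2, 17 are pairwise distinct — OK.
(7) r = 17 ≠ 19, but p = 5 = 5 (second disjunct) — OK.
(8) v = 4 > 2, so we need q ≤ 13; but q = 14 > 13 — violated.
(9) 3r + 5t = 3(17) + 5(11) = 106 — OK.
(10) |2 - 4| = 2; 2 > 0, exceeds bound 0 — violated.
(11) q = 14, p = 5; 14 > 5 — OK.

The assignment fails constraints 8 and 10.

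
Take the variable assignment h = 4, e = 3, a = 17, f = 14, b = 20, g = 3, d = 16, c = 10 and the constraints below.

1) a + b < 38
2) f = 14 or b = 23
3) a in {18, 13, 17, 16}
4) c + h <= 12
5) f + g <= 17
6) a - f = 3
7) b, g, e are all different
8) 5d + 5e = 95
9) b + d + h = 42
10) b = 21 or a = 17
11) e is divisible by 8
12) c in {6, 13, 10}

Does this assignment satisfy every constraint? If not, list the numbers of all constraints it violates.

1) a + b = 17 + 20 = 37; 37 < 38  yes
2) f = 14 = 14 (first disjunct)  yes
3) a = 17 is in {18, 13, 17, 16}  yes
4) c + h = 10 + 4 = 14; 14 > 12, bound 12 not met  no
5) f + g = 14 + 3 = 17; 17 ≤ 17  yes
6) a - f = 17 - 14 = 3  yes
7) g = e = 3, not all different  no
8) 5d + 5e = 5(16) + 5(3) = 95  yes
9) b + d + h = 20 + 16 + 4 = 40, not 42  no
10) b = 20 ≠ 21, but a = 17 = 17 (second disjunct)  yes
11) 3 = 8*0 + 3, so 8 does not divide 3  no
12) c = 10 is in {6, 13, 10}  yes

Constraints 4, 7, 9, and 11 do not hold.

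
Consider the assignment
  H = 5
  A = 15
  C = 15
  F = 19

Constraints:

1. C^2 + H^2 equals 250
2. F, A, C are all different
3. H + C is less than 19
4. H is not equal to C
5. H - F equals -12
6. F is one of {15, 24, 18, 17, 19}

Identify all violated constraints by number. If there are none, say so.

No — constraints 2, 3, and 5 are not satisfied.

1. C^2 + H^2 = 15^2 + 5^2 = 225 + 25 = 250 — OK.
2. A = C = 15, not all different — violated.
3. H + C = 5 + 15 = 20; 20 ≥ 19, bound 19 not met — violated.
4. H = 5, C = 15; distinct — OK.
5. H - F = 5 - 19 = -14, not -12 — violated.
6. F = 19 is in {15, 24, 18, 17, 19} — OK.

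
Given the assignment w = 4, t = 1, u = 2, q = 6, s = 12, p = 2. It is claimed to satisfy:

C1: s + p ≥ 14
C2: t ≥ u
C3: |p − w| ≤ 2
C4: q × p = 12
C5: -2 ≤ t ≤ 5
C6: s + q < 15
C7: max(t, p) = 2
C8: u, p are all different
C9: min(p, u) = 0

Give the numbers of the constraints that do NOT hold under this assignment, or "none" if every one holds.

No — constraints 2, 6, 8, and 9 are not satisfied.

C1: s + p = 12 + 2 = 14; 14 ≥ 14 — OK.
C2: t = 1, u = 2; 1 < 2 (want ≥) — violated.
C3: |2 − 4| = 2; 2 ≤ 2 — OK.
C4: q × p = 6 × 2 = 12 — OK.
C5: t = 1 lies in [-2, 5] — OK.
C6: s + q = 12 + 6 = 18; 18 ≥ 15, bound 15 not met — violated.
C7: max(1, 2) = 2 — OK.
C8: u = p = 2, not all different — violated.
C9: min(2, 2) = 2, not 0 — violated.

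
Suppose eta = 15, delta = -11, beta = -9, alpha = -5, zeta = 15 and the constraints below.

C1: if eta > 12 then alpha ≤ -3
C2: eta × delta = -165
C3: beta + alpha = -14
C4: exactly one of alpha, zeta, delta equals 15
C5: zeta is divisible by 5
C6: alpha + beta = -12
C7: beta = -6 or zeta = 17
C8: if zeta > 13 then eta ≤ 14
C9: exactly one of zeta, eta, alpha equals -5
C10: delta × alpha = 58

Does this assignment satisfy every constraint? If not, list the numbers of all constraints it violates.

No — constraints 6, 7, 8, 10 are not satisfied.

C1: eta = 15 > 12, so we need alpha ≤ -3; alpha = -5 ≤ -3 — holds.
C2: eta × delta = 15 × (-11) = -165 — holds.
C3: beta + alpha = -9 + (-5) = -14 — holds.
C4: alpha=-5, zeta=15, delta=-11; 1 of them equals 15 — holds.
C5: 15 / 5 = 3, so 5 divides 15 — holds.
C6: alpha + beta = -5 + (-9) = -14, not -12 — does not hold.
C7: beta = -9 ≠ -6 and zeta = 15 ≠ 17; both disjuncts false — does not hold.
C8: zeta = 15 > 13, so we need eta ≤ 14; but eta = 15 > 14 — does not hold.
C9: zeta=15, eta=15, alpha=-5; 1 of them equals -5 — holds.
C10: delta × alpha = -11 × (-5) = 55, not 58 — does not hold.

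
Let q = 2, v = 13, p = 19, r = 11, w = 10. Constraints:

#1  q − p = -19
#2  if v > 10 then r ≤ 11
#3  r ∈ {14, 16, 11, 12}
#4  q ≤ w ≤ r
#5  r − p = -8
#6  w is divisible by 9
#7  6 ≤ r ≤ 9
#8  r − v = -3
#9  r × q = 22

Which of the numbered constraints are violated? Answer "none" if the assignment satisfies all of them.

Constraints 1, 6, 7, and 8 are violated.

#1 q − p = 2 − 19 = -17, not -19 — violated.
#2 v = 13 > 10, so we need r ≤ 11; r = 11 ≤ 11 — satisfied.
#3 r = 11 is in {14, 16, 11, 12} — satisfied.
#4 values 2 ≤ 10 ≤ 11 — satisfied.
#5 r − p = 11 − 19 = -8 — satisfied.
#6 10 = 9×1 + 1, so 9 does not divide 10 — violated.
#7 r = 11 is outside [6, 9] — violated.
#8 r − v = 11 − 13 = -2, not -3 — violated.
#9 r × q = 11 × 2 = 22 — satisfied.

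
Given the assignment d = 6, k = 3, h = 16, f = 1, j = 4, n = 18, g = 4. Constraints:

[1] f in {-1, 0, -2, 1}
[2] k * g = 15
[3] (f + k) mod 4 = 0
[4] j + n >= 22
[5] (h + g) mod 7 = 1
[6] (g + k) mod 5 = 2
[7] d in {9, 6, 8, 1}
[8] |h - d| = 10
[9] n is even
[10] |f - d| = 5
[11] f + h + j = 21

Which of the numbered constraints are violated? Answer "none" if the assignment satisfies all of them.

[1] f = 1 is in {-1, 0, -2, 1}  true
[2] k * g = 3 * 4 = 12, not 15  false
[3] f + k = 4; 4 mod 4 = 0  true
[4] j + n = 4 + 18 = 22; 22 ≥ 22  true
[5] h + g = 20; 20 mod 7 = 6, not 1  false
[6] g + k = 7; 7 mod 5 = 2  true
[7] d = 6 is in {9, 6, 8, 1}  true
[8] |16 - 6| = 10  true
[9] n = 18 is even  true
[10] |1 - 6| = 5  true
[11] f + h + j = 1 + 16 + 4 = 21  true

Violated: 2, 5.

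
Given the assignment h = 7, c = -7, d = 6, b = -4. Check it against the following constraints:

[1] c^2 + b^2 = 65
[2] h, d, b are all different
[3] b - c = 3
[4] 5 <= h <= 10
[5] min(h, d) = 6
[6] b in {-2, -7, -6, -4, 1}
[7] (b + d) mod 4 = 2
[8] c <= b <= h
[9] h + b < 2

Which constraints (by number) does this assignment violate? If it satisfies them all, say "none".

Violated: 9.

[1] c^2 + b^2 = (-7)^2 + (-4)^2 = 49 + 16 = 65 — satisfied.
[2] values 7, 6, -4 are pairwise distinct — satisfied.
[3] b - c = -4 - (-7) = 3 — satisfied.
[4] h = 7 lies in [5, 10] — satisfied.
[5] min(7, 6) = 6 — satisfied.
[6] b = -4 is in {-2, -7, -6, -4, 1} — satisfied.
[7] b + d = 2; 2 mod 4 = 2 — satisfied.
[8] values -7 <= -4 <= 7 — satisfied.
[9] h + b = 7 + (-4) = 3; 3 ≥ 2, bound 2 not met — violated.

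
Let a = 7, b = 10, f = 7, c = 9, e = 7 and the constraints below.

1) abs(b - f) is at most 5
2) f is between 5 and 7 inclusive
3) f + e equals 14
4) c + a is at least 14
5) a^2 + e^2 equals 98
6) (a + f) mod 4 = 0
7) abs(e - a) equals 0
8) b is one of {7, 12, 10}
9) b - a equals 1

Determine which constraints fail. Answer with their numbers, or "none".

1) abs(10 - 7) = 3; 3 ≤ 5 — holds.
2) f = 7 lies in [5, 7] — holds.
3) f + e = 7 + 7 = 14 — holds.
4) c + a = 9 + 7 = 16; 16 ≥ 14 — holds.
5) a^2 + e^2 = 7^2 + 7^2 = 49 + 49 = 98 — holds.
6) a + f = 14; 14 mod 4 = 2, not 0 — fails.
7) abs(7 - 7) = 0 — holds.
8) b = 10 is in {7, 12, 10} — holds.
9) b - a = 10 - 7 = 3, not 1 — fails.

The assignment fails constraints 6, 9.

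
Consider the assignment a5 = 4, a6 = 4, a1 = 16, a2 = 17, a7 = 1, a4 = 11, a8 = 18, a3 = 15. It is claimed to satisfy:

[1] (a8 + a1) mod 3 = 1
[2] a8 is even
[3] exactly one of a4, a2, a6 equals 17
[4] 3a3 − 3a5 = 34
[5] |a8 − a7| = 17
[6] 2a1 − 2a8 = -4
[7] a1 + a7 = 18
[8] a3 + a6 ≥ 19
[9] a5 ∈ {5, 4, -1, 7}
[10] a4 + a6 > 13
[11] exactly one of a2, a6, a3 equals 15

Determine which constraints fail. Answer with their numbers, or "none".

[1] a8 + a1 = 34; 34 mod 3 = 1  yes
[2] a8 = 18 is even  yes
[3] a4=11, a2=17, a6=4; 1 of them equals 17  yes
[4] 3a3 − 3a5 = 3(15) − 3(4) = 33, not 34  no
[5] |18 − 1| = 17  yes
[6] 2a1 − 2a8 = 2(16) − 2(18) = -4  yes
[7] a1 + a7 = 16 + 1 = 17, not 18  no
[8] a3 + a6 = 15 + 4 = 19; 19 ≥ 19  yes
[9] a5 = 4 is in {5, 4, -1, 7}  yes
[10] a4 + a6 = 11 + 4 = 15; 15 > 13  yes
[11] a2=17, a6=4, a3=15; 1 of them equals 15  yes

Constraints 4 and 7 do not hold.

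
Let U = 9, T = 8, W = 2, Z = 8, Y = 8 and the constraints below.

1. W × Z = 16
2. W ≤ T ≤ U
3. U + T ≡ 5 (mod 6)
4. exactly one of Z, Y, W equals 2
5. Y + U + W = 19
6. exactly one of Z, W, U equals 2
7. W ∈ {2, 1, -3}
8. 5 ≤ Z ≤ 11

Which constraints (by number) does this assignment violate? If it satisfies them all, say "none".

1. W × Z = 2 × 8 = 16  yes
2. values 2 ≤ 8 ≤ 9  yes
3. U + T = 17; 17 mod 6 = 5  yes
4. Z=8, Y=8, W=2; 1 of them equals 2  yes
5. Y + U + W = 8 + 9 + 2 = 19  yes
6. Z=8, W=2, U=9; 1 of them equals 2  yes
7. W = 2 is in {2, 1, -3}  yes
8. Z = 8 lies in [5, 11]  yes

No violations.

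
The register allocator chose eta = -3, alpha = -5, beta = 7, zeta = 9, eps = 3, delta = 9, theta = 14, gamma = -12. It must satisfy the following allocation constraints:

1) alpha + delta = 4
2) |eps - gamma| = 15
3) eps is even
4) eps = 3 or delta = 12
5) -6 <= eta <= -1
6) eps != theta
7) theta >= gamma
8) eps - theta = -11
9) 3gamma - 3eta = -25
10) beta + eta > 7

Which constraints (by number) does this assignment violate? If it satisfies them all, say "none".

1) alpha + delta = -5 + 9 = 4  OK
2) |3 - (-12)| = 15  OK
3) eps = 3 is odd  FAIL
4) eps = 3 = 3 (first disjunct)  OK
5) eta = -3 lies in [-6, -1]  OK
6) eps = 3, theta = 14; distinct  OK
7) theta = 14, gamma = -12; 14 ≥ -12  OK
8) eps - theta = 3 - 14 = -11  OK
9) 3gamma - 3eta = 3(-12) - 3(-3) = -27, not -25  FAIL
10) beta + eta = 7 + (-3) = 4; 4 ≤ 7, bound 7 not met  FAIL

Constraints 3, 9, and 10 do not hold.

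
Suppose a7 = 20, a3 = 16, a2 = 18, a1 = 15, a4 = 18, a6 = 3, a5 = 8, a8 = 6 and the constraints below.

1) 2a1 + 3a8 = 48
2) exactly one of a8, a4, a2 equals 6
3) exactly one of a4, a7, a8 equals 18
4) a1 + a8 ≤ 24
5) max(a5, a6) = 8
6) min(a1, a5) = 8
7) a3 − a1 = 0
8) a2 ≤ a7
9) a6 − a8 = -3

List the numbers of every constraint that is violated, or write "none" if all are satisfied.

1) 2a1 + 3a8 = 2(15) + 3(6) = 48  yes
2) a8=6, a4=18, a2=18; 1 of them equals 6  yes
3) a4=18, a7=20, a8=6; 1 of them equals 18  yes
4) a1 + a8 = 15 + 6 = 21; 21 ≤ 24  yes
5) max(8, 3) = 8  yes
6) min(15, 8) = 8  yes
7) a3 − a1 = 16 − 15 = 1, not 0  no
8) a2 = 18, a7 = 20; 18 ≤ 20  yes
9) a6 − a8 = 3 − 6 = -3  yes

Constraint 7 does not hold.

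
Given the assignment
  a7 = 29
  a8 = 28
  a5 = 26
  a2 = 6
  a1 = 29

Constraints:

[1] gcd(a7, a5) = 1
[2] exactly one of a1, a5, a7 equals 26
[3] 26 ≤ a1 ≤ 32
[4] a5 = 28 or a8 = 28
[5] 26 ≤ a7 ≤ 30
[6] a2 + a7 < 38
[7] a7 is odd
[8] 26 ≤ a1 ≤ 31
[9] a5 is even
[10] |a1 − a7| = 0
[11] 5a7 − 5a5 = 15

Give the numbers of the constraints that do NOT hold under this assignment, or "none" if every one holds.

None — every constraint holds.

[1] gcd(29, 26) = 1  ✓
[2] a1=29, a5=26, a7=29; 1 of them equals 26  ✓
[3] a1 = 29 lies in [26, 32]  ✓
[4] a5 = 26 ≠ 28, but a8 = 28 = 28 (second disjunct)  ✓
[5] a7 = 29 lies in [26, 30]  ✓
[6] a2 + a7 = 6 + 29 = 35; 35 < 38  ✓
[7] a7 = 29 is odd  ✓
[8] a1 = 29 lies in [26, 31]  ✓
[9] a5 = 26 is even  ✓
[10] |29 − 29| = 0  ✓
[11] 5a7 − 5a5 = 5(29) − 5(26) = 15  ✓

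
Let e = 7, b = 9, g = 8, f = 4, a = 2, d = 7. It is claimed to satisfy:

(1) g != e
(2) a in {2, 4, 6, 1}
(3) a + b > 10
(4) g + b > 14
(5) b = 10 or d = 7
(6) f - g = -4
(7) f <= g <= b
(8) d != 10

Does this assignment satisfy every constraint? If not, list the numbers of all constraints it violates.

No violations.

(1) g = 8, e = 7; distinct  ✓
(2) a = 2 is in {2, 4, 6, 1}  ✓
(3) a + b = 2 + 9 = 11; 11 > 10  ✓
(4) g + b = 8 + 9 = 17; 17 > 14  ✓
(5) b = 9 ≠ 10, but d = 7 = 7 (second disjunct)  ✓
(6) f - g = 4 - 8 = -4  ✓
(7) values 4 <= 8 <= 9  ✓
(8) d = 7, and 7 ≠ 10  ✓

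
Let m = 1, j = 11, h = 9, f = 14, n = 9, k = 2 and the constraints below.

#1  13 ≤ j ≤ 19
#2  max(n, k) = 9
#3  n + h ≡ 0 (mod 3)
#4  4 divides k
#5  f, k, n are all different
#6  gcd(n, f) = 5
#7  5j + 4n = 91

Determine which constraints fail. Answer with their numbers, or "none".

#1 j = 11 is outside [13, 19] — violated.
#2 max(9, 2) = 9 — satisfied.
#3 n + h = 18; 18 mod 3 = 0 — satisfied.
#4 2 = 4×0 + 2, so 4 does not divide 2 — violated.
#5 values 14, 2, 9 are pairwise distinct — satisfied.
#6 gcd(9, 14) = 1, not 5 — violated.
#7 5j + 4n = 5(11) + 4(9) = 91 — satisfied.

Constraints 1, 4, 6 do not hold.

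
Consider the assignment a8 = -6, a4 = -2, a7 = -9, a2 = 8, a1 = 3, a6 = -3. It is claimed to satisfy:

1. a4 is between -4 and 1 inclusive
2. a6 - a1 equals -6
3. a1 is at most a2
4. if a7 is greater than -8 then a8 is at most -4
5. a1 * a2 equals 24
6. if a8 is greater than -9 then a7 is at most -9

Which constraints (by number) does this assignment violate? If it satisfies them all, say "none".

1. a4 = -2 lies in [-4, 1]  ✓
2. a6 - a1 = -3 - 3 = -6  ✓
3. a1 = 3, a2 = 8; 3 ≤ 8  ✓
4. a7 = -9, not > -8; antecedent false, conditional vacuously true  ✓
5. a1 * a2 = 3 * 8 = 24  ✓
6. a8 = -6 > -9, so we need a7 ≤ -9; a7 = -9 ≤ -9  ✓

All constraints are satisfied.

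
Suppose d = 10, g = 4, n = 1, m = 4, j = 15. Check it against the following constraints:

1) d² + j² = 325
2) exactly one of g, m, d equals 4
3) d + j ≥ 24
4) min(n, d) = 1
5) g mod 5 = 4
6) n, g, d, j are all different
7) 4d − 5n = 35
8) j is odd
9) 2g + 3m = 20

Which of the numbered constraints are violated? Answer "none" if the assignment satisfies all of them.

1) d² + j² = 10² + 15² = 100 + 225 = 325  ✔
2) g=4, m=4, d=10; 2 of them equal 4, not exactly one  ✘
3) d + j = 10 + 15 = 25; 25 ≥ 24  ✔
4) min(1, 10) = 1  ✔
5) 4 mod 5 = 4  ✔
6) values 1, 4, 10, 15 are pairwise distinct  ✔
7) 4d − 5n = 4(10) − 5(1) = 35  ✔
8) j = 15 is odd  ✔
9) 2g + 3m = 2(4) + 3(4) = 20  ✔

The assignment fails constraint 2.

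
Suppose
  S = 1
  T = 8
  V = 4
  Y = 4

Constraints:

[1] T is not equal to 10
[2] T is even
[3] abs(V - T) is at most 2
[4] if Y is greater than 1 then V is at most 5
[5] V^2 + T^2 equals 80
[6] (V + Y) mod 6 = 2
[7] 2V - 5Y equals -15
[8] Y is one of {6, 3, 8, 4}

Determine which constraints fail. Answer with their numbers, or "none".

Constraints 3 and 7 do not hold.

[1] T = 8, and 8 ≠ 10 — satisfied.
[2] T = 8 is even — satisfied.
[3] abs(4 - 8) = 4; 4 > 2, exceeds bound 2 — violated.
[4] Y = 4 > 1, so we need V ≤ 5; V = 4 ≤ 5 — satisfied.
[5] V^2 + T^2 = 4^2 + 8^2 = 16 + 64 = 80 — satisfied.
[6] V + Y = 8; 8 mod 6 = 2 — satisfied.
[7] 2V - 5Y = 2(4) - 5(4) = -12, not -15 — violated.
[8] Y = 4 is in {6, 3, 8, 4} — satisfied.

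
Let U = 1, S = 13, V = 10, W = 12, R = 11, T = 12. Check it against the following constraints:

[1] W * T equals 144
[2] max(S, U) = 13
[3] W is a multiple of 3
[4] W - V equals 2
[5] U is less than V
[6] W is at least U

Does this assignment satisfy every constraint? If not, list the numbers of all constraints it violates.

[1] W * T = 12 * 12 = 144 — holds.
[2] max(13, 1) = 13 — holds.
[3] 12 / 3 = 4, so 3 divides 12 — holds.
[4] W - V = 12 - 10 = 2 — holds.
[5] U = 1, V = 10; 1 < 10 — holds.
[6] W = 12, U = 1; 12 ≥ 1 — holds.

The assignment satisfies every constraint.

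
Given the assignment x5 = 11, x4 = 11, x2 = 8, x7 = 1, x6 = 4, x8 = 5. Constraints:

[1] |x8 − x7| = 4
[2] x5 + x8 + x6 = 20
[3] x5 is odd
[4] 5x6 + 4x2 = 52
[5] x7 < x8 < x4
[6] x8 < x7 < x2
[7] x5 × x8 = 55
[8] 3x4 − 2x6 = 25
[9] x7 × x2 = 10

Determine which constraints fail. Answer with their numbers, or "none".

Constraints 6 and 9 do not hold.

[1] |5 − 1| = 4 — OK.
[2] x5 + x8 + x6 = 11 + 5 + 4 = 20 — OK.
[3] x5 = 11 is odd — OK.
[4] 5x6 + 4x2 = 5(4) + 4(8) = 52 — OK.
[5] values 1 < 5 < 11 — OK.
[6] values 5, 1, 8; x8 = 5 is not < x7 = 1 — violated.
[7] x5 × x8 = 11 × 5 = 55 — OK.
[8] 3x4 − 2x6 = 3(11) − 2(4) = 25 — OK.
[9] x7 × x2 = 1 × 8 = 8, not 10 — violated.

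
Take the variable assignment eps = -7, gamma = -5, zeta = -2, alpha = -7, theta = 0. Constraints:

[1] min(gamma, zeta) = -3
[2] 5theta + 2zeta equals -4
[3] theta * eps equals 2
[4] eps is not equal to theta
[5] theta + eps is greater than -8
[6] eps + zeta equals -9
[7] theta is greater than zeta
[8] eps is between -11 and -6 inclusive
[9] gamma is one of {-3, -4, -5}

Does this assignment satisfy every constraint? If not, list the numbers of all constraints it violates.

[1] min(-5, -2) = -5, not -3 — fails.
[2] 5theta + 2zeta = 5(0) + 2(-2) = -4 — holds.
[3] theta * eps = 0 * (-7) = 0, not 2 — fails.
[4] eps = -7, theta = 0; distinct — holds.
[5] theta + eps = 0 + (-7) = -7; -7 > -8 — holds.
[6] eps + zeta = -7 + (-2) = -9 — holds.
[7] theta = 0, zeta = -2; 0 > -2 — holds.
[8] eps = -7 lies in [-11, -6] — holds.
[9] gamma = -5 is in {-3, -4, -5} — holds.

No — constraints 1, 3 are not satisfied.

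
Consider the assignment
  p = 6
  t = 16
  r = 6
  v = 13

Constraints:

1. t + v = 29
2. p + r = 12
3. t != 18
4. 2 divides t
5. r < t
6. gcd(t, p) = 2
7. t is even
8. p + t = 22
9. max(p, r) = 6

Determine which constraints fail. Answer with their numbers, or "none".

No violations.

1. t + v = 16 + 13 = 29  ✓
2. p + r = 6 + 6 = 12  ✓
3. t = 16, and 16 ≠ 18  ✓
4. 16 / 2 = 8, so 2 divides 16  ✓
5. r = 6, t = 16; 6 < 16  ✓
6. gcd(16, 6) = 2  ✓
7. t = 16 is even  ✓
8. p + t = 6 + 16 = 22  ✓
9. max(6, 6) = 6  ✓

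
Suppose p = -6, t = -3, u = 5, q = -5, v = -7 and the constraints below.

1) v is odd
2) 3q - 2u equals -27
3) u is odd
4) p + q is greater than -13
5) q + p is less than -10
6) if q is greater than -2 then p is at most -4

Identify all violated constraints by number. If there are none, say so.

Constraint 2 does not hold.

1) v = -7 is odd — holds.
2) 3q - 2u = 3(-5) - 2(5) = -25, not -27 — does not hold.
3) u = 5 is odd — holds.
4) p + q = -6 + (-5) = -11; -11 > -13 — holds.
5) q + p = -5 + (-6) = -11; -11 < -10 — holds.
6) q = -5, not > -2; antecedent false, conditional vacuously true — holds.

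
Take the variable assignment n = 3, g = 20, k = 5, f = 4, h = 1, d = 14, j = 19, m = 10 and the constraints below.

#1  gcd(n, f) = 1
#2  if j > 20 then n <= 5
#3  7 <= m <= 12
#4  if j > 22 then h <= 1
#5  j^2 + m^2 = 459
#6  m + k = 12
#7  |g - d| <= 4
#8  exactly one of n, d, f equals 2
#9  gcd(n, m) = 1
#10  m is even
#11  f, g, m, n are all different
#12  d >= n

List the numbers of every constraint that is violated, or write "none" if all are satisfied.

#1 gcd(3, 4) = 1  OK
#2 j = 19, not > 20; antecedent false, conditional vacuously true  OK
#3 m = 10 lies in [7, 12]  OK
#4 j = 19, not > 22; antecedent false, conditional vacuously true  OK
#5 j^2 + m^2 = 19^2 + 10^2 = 361 + 100 = 461, not 459  FAIL
#6 m + k = 10 + 5 = 15, not 12  FAIL
#7 |20 - 14| = 6; 6 > 4, exceeds bound 4  FAIL
#8 n=3, d=14, f=4; 0 of them equal 2, not exactly one  FAIL
#9 gcd(3, 10) = 1  OK
#10 m = 10 is even  OK
#11 values 4, 20, 10, 3 are pairwise distinct  OK
#12 d = 14, n = 3; 14 ≥ 3  OK

The assignment fails constraints 5, 6, 7, 8.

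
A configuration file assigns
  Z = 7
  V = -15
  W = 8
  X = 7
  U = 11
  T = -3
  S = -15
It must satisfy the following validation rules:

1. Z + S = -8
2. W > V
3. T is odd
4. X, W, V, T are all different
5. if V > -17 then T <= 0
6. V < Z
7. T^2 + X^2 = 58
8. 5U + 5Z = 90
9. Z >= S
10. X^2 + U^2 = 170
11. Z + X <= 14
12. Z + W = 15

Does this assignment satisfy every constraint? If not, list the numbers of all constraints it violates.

1. Z + S = 7 + (-15) = -8 — holds.
2. W = 8, V = -15; 8 > -15 — holds.
3. T = -3 is odd — holds.
4. values 7, 8, -15, -3 are pairwise distinct — holds.
5. V = -15 > -17, so we need T ≤ 0; T = -3 ≤ 0 — holds.
6. V = -15, Z = 7; -15 < 7 — holds.
7. T^2 + X^2 = (-3)^2 + 7^2 = 9 + 49 = 58 — holds.
8. 5U + 5Z = 5(11) + 5(7) = 90 — holds.
9. Z = 7, S = -15; 7 ≥ -15 — holds.
10. X^2 + U^2 = 7^2 + 11^2 = 49 + 121 = 170 — holds.
11. Z + X = 7 + 7 = 14; 14 ≤ 14 — holds.
12. Z + W = 7 + 8 = 15 — holds.

Yes — all constraints hold.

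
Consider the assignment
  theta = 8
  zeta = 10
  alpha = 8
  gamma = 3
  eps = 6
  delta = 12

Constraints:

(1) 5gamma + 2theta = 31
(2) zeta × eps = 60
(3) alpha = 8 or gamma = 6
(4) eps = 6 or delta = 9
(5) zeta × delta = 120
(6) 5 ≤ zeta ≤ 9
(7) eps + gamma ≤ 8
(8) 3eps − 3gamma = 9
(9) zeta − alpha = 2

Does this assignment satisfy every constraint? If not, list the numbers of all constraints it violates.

The assignment fails constraints 6 and 7.

(1) 5gamma + 2theta = 5(3) + 2(8) = 31 — holds.
(2) zeta × eps = 10 × 6 = 60 — holds.
(3) alpha = 8 = 8 (first disjunct) — holds.
(4) eps = 6 = 6 (first disjunct) — holds.
(5) zeta × delta = 10 × 12 = 120 — holds.
(6) zeta = 10 is outside [5, 9] — does not hold.
(7) eps + gamma = 6 + 3 = 9; 9 > 8, bound 8 not met — does not hold.
(8) 3eps − 3gamma = 3(6) − 3(3) = 9 — holds.
(9) zeta − alpha = 10 − 8 = 2 — holds.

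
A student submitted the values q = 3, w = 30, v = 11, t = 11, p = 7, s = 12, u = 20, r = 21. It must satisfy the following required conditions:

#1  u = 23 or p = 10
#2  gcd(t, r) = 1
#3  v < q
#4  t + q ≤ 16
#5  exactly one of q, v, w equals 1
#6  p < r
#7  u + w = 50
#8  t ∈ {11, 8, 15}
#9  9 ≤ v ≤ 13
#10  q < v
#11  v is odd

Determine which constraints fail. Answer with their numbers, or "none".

Violated: 1, 3, and 5.

#1 u = 20 ≠ 23 and p = 7 ≠ 10; both disjuncts false — violated.
#2 gcd(11, 21) = 1 — satisfied.
#3 v = 11, q = 3; 11 ≥ 3 (want <) — violated.
#4 t + q = 11 + 3 = 14; 14 ≤ 16 — satisfied.
#5 q=3, v=11, w=30; 0 of them equal 1, not exactly one — violated.
#6 p = 7, r = 21; 7 < 21 — satisfied.
#7 u + w = 20 + 30 = 50 — satisfied.
#8 t = 11 is in {11, 8, 15} — satisfied.
#9 v = 11 lies in [9, 13] — satisfied.
#10 q = 3, v = 11; 3 < 11 — satisfied.
#11 v = 11 is odd — satisfied.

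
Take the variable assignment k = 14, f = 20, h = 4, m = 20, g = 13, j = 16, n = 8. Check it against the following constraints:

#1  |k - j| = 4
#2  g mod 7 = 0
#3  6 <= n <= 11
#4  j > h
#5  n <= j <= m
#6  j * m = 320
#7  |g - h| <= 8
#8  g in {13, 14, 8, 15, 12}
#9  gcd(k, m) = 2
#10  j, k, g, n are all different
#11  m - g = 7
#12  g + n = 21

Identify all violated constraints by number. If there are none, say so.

#1 |14 - 16| = 2, not 4 — violated.
#2 13 mod 7 = 6, not 0 — violated.
#3 n = 8 lies in [6, 11] — satisfied.
#4 j = 16, h = 4; 16 > 4 — satisfied.
#5 values 8 <= 16 <= 20 — satisfied.
#6 j * m = 16 * 20 = 320 — satisfied.
#7 |13 - 4| = 9; 9 > 8, exceeds bound 8 — violated.
#8 g = 13 is in {13, 14, 8, 15, 12} — satisfied.
#9 gcd(14, 20) = 2 — satisfied.
#10 values 16, 14, 13, 8 are pairwise distinct — satisfied.
#11 m - g = 20 - 13 = 7 — satisfied.
#12 g + n = 13 + 8 = 21 — satisfied.

The assignment fails constraints 1, 2, and 7.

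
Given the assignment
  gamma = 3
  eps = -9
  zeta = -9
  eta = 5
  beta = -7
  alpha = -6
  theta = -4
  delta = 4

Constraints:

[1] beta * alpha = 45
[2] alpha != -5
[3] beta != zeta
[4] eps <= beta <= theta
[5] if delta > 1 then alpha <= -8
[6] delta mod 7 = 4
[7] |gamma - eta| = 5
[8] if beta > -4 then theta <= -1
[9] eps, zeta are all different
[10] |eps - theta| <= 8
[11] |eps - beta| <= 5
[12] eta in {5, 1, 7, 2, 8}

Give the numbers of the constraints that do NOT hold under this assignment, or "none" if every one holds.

[1] beta * alpha = -7 * (-6) = 42, not 45 — violated.
[2] alpha = -6, and -6 ≠ -5 — OK.
[3] beta = -7, zeta = -9; distinct — OK.
[4] values -9 <= -7 <= -4 — OK.
[5] delta = 4 > 1, so we need alpha ≤ -8; but alpha = -6 > -8 — violated.
[6] 4 mod 7 = 4 — OK.
[7] |3 - 5| = 2, not 5 — violated.
[8] beta = -7, not > -4; antecedent false, conditional vacuously true — OK.
[9] eps = zeta = -9, not all different — violated.
[10] |-9 - (-4)| = 5; 5 ≤ 8 — OK.
[11] |-9 - (-7)| = 2; 2 ≤ 5 — OK.
[12] eta = 5 is in {5, 1, 7, 2, 8} — OK.

Constraints 1, 5, 7, and 9 do not hold.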